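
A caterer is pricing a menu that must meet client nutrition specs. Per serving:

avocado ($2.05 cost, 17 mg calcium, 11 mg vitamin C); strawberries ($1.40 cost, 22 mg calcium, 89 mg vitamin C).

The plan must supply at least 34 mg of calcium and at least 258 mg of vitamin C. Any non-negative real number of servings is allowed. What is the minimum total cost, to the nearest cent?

$4.06

Compare the cost at each extreme point of the feasible region.
avocado only: max(34/17, 258/11) = 23.45 servings → $48.08.
strawberries only: max(34/22, 258/89) = 2.899 servings → $4.06.
avocado + strawberries: the both-tight solution has a negative serving — not a feasible corner.
Cheapest feasible corner: $4.06.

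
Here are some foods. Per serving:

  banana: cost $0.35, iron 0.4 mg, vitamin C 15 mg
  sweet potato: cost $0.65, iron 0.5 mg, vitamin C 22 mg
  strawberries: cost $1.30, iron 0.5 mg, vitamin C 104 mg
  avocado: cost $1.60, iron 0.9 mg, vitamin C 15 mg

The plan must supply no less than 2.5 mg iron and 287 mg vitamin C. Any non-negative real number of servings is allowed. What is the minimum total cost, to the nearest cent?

$4.14

banana only: max(2.5/0.4, 287/15) = 19.13 servings → $6.70.
sweet potato only: max(2.5/0.5, 287/22) = 13.05 servings → $8.48.
strawberries only: max(2.5/0.5, 287/104) = 5 servings → $6.50.
avocado only: max(2.5/0.9, 287/15) = 19.13 servings → $30.61.
banana + sweet potato: the both-tight solution has a negative serving — not a feasible corner.
banana + strawberries with both tight: 3.416 servings and 2.267 servings → $4.14.
banana + avocado with both targets exact would need a negative amount; discard.
sweet potato + strawberries with both tight: 2.841 servings and 2.159 servings → $4.65.
sweet potato + avocado: intersection lies outside the first quadrant.
strawberries + avocado with both tight: 2.564 servings and 1.353 servings → $5.50.
Cheapest feasible corner: $4.14.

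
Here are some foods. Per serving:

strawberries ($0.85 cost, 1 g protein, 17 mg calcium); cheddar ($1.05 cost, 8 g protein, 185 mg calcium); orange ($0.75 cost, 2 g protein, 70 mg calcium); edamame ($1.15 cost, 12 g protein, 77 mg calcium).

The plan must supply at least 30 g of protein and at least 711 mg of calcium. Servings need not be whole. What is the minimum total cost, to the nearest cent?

$4.04

The cheapest plan sits at a corner of the feasible region — with two constraints it uses at most two foods.
strawberries only: max(30/1, 711/17) = 41.82 servings → $35.55.
cheddar only: max(30/8, 711/185) = 3.843 servings → $4.04.
orange only: max(30/2, 711/70) = 15 servings → $11.25.
edamame only: max(30/12, 711/77) = 9.234 servings → $10.62.
strawberries + cheddar: intersection lies outside the first quadrant.
strawberries + orange with both tight: 18.83 servings and 5.583 servings → $20.20.
strawberries + edamame with both targets exact would need a negative amount; discard.
cheddar + orange with both tight: 3.568 servings and 0.7263 servings → $4.29.
cheddar + edamame: the both-tight solution has a negative serving — not a feasible corner.
orange + edamame with both tight: 9.07 servings and 0.9883 servings → $7.94.
So the least-cost plan costs $4.04.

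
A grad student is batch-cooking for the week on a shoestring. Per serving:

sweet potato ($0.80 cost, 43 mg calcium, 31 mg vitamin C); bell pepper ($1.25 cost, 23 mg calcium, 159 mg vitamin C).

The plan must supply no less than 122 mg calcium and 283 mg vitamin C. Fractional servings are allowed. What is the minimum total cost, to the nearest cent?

$3.40

This is a tiny linear program; its minimum lies at a vertex of the feasible set. List the vertices and price them.
sweet potato only: max(122/43, 283/31) = 9.129 servings → $7.30.
bell pepper only: max(122/23, 283/159) = 5.304 servings → $6.63.
sweet potato + bell pepper with both tight: 2.105 servings and 1.37 servings → $3.40.
The minimum over all feasible corners is $3.40.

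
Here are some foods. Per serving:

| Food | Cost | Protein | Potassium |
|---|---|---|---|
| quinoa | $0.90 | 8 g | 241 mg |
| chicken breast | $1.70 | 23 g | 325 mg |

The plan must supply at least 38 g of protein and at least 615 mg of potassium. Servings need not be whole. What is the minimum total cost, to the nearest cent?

$3.00

A basic optimal solution has at most two foods positive. Try each food alone and each pair with both targets met exactly.
quinoa only: max(38/8, 615/241) = 4.75 servings → $4.28.
chicken breast only: max(38/23, 615/325) = 1.892 servings → $3.22.
quinoa + chicken breast with both tight: 0.6099 servings and 1.44 servings → $3.00.
The minimum over all feasible corners is $3.00.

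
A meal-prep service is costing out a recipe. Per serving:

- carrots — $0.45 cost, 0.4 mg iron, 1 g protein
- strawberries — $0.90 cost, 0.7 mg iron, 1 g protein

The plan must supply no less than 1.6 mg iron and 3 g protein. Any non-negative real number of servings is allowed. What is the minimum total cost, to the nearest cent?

An LP optimum is at a vertex; with two nutrient constraints at most two foods are used. Check each candidate.
carrots only: max(1.6/0.4, 3/1) = 4 servings → $1.80.
strawberries only: max(1.6/0.7, 3/1) = 3 servings → $2.70.
carrots + strawberries with both tight: 1.667 servings and 1.333 servings → $1.95.
So the least-cost plan costs $1.80.

$1.80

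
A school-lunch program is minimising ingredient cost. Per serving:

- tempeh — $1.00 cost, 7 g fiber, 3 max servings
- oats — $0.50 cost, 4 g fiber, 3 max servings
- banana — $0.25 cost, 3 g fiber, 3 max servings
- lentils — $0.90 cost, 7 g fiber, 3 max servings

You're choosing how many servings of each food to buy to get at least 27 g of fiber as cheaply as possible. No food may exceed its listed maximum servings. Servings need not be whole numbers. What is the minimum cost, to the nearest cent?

$3.02

Cost per g of fiber: banana $0.0833, oats $0.1250, lentils $0.1286, tempeh $0.1429.
Take 3 servings of banana: +9.0 g fiber for $0.75 (total $0.75, still need 18.0 g).
Take 3 servings of oats: +12.0 g fiber for $1.50 (total $2.25, still need 6.0 g).
Take 0.8571 servings of lentils: +6.0 g fiber for $0.77 (total $3.02, still need 0.0 g).
Greedy by cheapest-per-g is optimal for a single linear constraint, so the minimum cost is $3.02.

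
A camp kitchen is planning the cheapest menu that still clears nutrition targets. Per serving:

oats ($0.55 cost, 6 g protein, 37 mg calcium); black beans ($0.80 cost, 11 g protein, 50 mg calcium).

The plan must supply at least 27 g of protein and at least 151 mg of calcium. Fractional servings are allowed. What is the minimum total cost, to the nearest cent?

With two linear requirements the optimum uses one or two foods; enumerate the corners.
oats only: max(27/6, 151/37) = 4.5 servings → $2.48.
black beans only: max(27/11, 151/50) = 3.02 servings → $2.42.
oats + black beans with both tight: 2.907 servings and 0.8692 servings → $2.29.
So the least-cost plan costs $2.29.

$2.29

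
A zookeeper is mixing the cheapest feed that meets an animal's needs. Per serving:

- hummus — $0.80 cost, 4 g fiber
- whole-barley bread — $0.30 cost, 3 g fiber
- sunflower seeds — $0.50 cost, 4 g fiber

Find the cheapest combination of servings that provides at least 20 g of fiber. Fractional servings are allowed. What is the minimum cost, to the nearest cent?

$2.00

Cost per g of fiber: whole-barley bread $0.1000, sunflower seeds $0.1250, hummus $0.2000.
With no serving limits, use only whole-barley bread: 20 g / 3 g = 6.667 servings × $0.30 = $2.00.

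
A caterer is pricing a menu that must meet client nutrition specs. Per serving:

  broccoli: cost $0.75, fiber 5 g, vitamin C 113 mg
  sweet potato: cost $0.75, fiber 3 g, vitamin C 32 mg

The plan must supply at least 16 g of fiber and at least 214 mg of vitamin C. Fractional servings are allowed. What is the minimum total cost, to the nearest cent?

The cheapest plan sits at a corner of the feasible region — with two constraints it uses at most two foods.
broccoli only: max(16/5, 214/113) = 3.2 servings → $2.40.
sweet potato only: max(16/3, 214/32) = 6.688 servings → $5.02.
broccoli + sweet potato with both tight: 0.7263 servings and 4.123 servings → $3.64.
The minimum over all feasible corners is $2.40.

$2.40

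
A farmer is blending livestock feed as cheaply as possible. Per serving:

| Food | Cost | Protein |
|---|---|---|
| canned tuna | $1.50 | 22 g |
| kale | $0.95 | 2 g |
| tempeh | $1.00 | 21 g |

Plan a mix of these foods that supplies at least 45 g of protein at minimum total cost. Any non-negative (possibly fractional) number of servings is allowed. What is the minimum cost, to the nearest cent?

Cost per g of protein: tempeh $0.0476, canned tuna $0.0682, kale $0.4750.
With no serving limits, use only tempeh: 45 g / 21 g = 2.143 servings × $1.00 = $2.14.

$2.14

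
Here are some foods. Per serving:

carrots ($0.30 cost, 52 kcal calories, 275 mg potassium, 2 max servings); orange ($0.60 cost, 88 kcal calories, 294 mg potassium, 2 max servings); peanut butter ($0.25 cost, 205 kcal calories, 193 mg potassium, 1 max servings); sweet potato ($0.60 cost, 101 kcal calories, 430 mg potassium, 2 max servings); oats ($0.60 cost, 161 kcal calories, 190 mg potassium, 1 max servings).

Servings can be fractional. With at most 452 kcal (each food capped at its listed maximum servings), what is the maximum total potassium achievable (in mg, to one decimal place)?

1897.8 mg

Potassium per kcal: carrots 5.288, sweet potato 4.257, orange 3.341, oats 1.18, peanut butter 0.9415.
Take 2 servings of carrots: uses 104 kcal, +550.0 mg potassium (running total 550.0 mg).
Take 2 servings of sweet potato: uses 202 kcal, +860.0 mg potassium (running total 1410.0 mg).
Take 1.659 servings of orange: uses 146 kcal, +487.8 mg potassium (running total 1897.8 mg).
Greedy by best ratio exhausts the calories allowance optimally: 1897.8 mg.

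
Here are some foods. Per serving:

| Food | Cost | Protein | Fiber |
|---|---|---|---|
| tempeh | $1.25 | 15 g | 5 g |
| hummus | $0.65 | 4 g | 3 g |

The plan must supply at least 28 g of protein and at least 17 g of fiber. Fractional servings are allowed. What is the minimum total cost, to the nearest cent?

$3.79

This is a tiny linear program; its minimum lies at a vertex of the feasible set. List the vertices and price them.
tempeh only: max(28/15, 17/5) = 3.4 servings → $4.25.
hummus only: max(28/4, 17/3) = 7 servings → $4.55.
tempeh + hummus with both tight: 0.64 servings and 4.6 servings → $3.79.
So the least-cost plan costs $3.79.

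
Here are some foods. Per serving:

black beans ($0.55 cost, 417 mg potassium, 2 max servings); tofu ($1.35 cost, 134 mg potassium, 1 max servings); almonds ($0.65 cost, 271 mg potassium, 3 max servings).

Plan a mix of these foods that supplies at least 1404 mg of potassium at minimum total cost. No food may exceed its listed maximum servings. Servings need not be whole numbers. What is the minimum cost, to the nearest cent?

$2.47

Cost per mg of potassium: black beans $0.0013, almonds $0.0024, tofu $0.0101.
Take 2 servings of black beans: +834.0 mg potassium for $1.10 (total $1.10, still need 570.0 mg).
Take 2.103 servings of almonds: +570.0 mg potassium for $1.37 (total $2.47, still need 0.0 mg).
Greedy by cheapest-per-mg is optimal for a single linear constraint, so the minimum cost is $2.47.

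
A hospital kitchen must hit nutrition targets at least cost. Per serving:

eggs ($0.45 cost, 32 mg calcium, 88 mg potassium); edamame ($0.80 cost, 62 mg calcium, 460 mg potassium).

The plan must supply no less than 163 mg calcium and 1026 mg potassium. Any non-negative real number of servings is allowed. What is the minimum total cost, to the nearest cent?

$2.10

A basic optimal solution has at most two foods positive. Try each food alone and each pair with both targets met exactly.
eggs only: max(163/32, 1026/88) = 11.66 servings → $5.25.
edamame only: max(163/62, 1026/460) = 2.629 servings → $2.10.
eggs + edamame with both tight: 1.227 servings and 1.996 servings → $2.15.
Cheapest feasible corner: $2.10.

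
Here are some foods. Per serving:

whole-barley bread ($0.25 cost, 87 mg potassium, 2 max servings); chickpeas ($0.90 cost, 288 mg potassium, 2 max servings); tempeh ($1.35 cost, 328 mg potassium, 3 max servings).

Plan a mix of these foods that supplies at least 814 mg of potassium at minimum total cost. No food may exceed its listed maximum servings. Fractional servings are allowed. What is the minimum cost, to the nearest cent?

Cost per mg of potassium: whole-barley bread $0.0029, chickpeas $0.0031, tempeh $0.0041.
Take 2 servings of whole-barley bread: +174.0 mg potassium for $0.50 (total $0.50, still need 640.0 mg).
Take 2 servings of chickpeas: +576.0 mg potassium for $1.80 (total $2.30, still need 64.0 mg).
Take 0.1951 servings of tempeh: +64.0 mg potassium for $0.26 (total $2.56, still need 0.0 mg).
Filling from the cheapest source first is optimal under one linear minimum: $2.56.

$2.56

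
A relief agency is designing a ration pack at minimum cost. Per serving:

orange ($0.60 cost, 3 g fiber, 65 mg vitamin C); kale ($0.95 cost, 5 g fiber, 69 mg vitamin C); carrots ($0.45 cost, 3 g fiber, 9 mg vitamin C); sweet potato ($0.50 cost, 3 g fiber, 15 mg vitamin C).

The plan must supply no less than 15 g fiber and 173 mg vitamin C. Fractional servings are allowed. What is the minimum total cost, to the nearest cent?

At the optimum either one food covers both requirements or two foods hit both targets exactly; no other combination can be cheaper.
orange only: max(15/3, 173/65) = 5 servings → $3.00.
kale only: max(15/5, 173/69) = 3 servings → $2.85.
carrots only: max(15/3, 173/9) = 19.22 servings → $8.65.
sweet potato only: max(15/3, 173/15) = 11.53 servings → $5.77.
orange + kale with both targets exact would need a negative amount; discard.
orange + carrots with both tight: 2.286 servings and 2.714 servings → $2.59.
orange + sweet potato with both tight: 1.96 servings and 3.04 servings → $2.70.
kale + carrots with both tight: 2.37 servings and 1.049 servings → $2.72.
kale + sweet potato with both tight: 2.227 servings and 1.288 servings → $2.76.
carrots + sweet potato: intersection lies outside the first quadrant.
Cheapest feasible corner: $2.59.

$2.59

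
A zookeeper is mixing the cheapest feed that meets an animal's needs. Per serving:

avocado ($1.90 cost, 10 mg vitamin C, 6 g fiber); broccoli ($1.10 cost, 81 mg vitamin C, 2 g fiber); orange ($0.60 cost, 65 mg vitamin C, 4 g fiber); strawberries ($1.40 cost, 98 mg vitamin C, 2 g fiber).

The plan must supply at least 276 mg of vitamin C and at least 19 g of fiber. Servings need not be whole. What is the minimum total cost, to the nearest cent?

$2.85

With two linear requirements the optimum uses one or two foods; enumerate the corners.
avocado only: max(276/10, 19/6) = 27.6 servings → $52.44.
broccoli only: max(276/81, 19/2) = 9.5 servings → $10.45.
orange only: max(276/65, 19/4) = 4.75 servings → $2.85.
strawberries only: max(276/98, 19/2) = 9.5 servings → $13.30.
avocado + broccoli with both tight: 2.118 servings and 3.146 servings → $7.48.
avocado + orange with both tight: 0.3743 servings and 4.189 servings → $3.22.
avocado + strawberries with both tight: 2.306 servings and 2.581 servings → $8.00.
broccoli + orange: the both-tight solution has a negative serving — not a feasible corner.
broccoli + strawberries with both targets exact would need a negative amount; discard.
orange + strawberries with both targets exact would need a negative amount; discard.
So the least-cost plan costs $2.85.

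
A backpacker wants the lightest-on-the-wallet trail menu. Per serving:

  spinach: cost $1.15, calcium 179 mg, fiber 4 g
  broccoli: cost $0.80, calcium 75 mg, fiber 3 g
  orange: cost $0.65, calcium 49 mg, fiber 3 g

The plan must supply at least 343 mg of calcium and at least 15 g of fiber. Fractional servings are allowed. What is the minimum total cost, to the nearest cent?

$3.49

For a min-cost LP with two ≥-constraints, a basic feasible solution has at most two positive variables.
spinach only: max(343/179, 15/4) = 3.75 servings → $4.31.
broccoli only: max(343/75, 15/3) = 5 servings → $4.00.
orange only: max(343/49, 15/3) = 7 servings → $4.55.
spinach + broccoli: the both-tight solution has a negative serving — not a feasible corner.
spinach + orange with both tight: 0.8622 servings and 3.85 servings → $3.49.
broccoli + orange with both tight: 3.769 servings and 1.231 servings → $3.82.
The minimum over all feasible corners is $3.49.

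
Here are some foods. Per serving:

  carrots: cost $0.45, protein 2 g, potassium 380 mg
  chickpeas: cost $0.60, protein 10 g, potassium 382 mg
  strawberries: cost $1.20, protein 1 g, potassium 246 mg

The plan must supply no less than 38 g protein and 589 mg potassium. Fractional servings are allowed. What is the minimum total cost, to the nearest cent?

Compare the cost at each extreme point of the feasible region.
carrots only: max(38/2, 589/380) = 19 servings → $8.55.
chickpeas only: max(38/10, 589/382) = 3.8 servings → $2.28.
strawberries only: max(38/1, 589/246) = 38 servings → $45.60.
carrots + chickpeas: intersection lies outside the first quadrant.
carrots + strawberries with both targets exact would need a negative amount; discard.
chickpeas + strawberries: intersection lies outside the first quadrant.
The minimum over all feasible corners is $2.28.

$2.28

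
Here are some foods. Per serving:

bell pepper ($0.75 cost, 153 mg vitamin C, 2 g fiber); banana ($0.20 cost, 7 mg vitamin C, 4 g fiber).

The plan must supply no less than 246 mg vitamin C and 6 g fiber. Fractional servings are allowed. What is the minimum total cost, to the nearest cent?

An LP optimum is at a vertex; with two nutrient constraints at most two foods are used. Check each candidate.
bell pepper only: max(246/153, 6/2) = 3 servings → $2.25.
banana only: max(246/7, 6/4) = 35.14 servings → $7.03.
bell pepper + banana with both tight: 1.575 servings and 0.7124 servings → $1.32.
The minimum over all feasible corners is $1.32.

$1.32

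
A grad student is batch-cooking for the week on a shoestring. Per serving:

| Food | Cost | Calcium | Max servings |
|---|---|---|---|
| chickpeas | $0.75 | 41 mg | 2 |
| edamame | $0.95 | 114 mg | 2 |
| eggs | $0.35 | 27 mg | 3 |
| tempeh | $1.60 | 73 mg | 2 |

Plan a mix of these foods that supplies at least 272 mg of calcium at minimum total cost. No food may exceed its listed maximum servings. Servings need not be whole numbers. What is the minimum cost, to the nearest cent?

$2.47

Cost per mg of calcium: edamame $0.0083, eggs $0.0130, chickpeas $0.0183, tempeh $0.0219.
Take 2 servings of edamame: +228.0 mg calcium for $1.90 (total $1.90, still need 44.0 mg).
Take 1.63 servings of eggs: +44.0 mg calcium for $0.57 (total $2.47, still need 0.0 mg).
Greedy by cheapest-per-mg is optimal for a single linear constraint, so the minimum cost is $2.47.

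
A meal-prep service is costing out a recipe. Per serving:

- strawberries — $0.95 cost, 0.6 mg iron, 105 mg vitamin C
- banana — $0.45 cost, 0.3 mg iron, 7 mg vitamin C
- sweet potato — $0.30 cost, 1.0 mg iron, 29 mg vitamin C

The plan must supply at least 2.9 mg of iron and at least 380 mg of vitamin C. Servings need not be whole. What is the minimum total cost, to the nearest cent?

For a min-cost LP with two ≥-constraints, a basic feasible solution has at most two positive variables.
strawberries only: max(2.9/0.6, 380/105) = 4.833 servings → $4.59.
banana only: max(2.9/0.3, 380/7) = 54.29 servings → $24.43.
sweet potato only: max(2.9/1.0, 380/29) = 13.1 servings → $3.93.
strawberries + banana with both tight: 3.432 servings and 2.802 servings → $4.52.
strawberries + sweet potato with both tight: 3.378 servings and 0.8733 servings → $3.47.
banana + sweet potato: the both-tight solution has a negative serving — not a feasible corner.
The minimum over all feasible corners is $3.47.

$3.47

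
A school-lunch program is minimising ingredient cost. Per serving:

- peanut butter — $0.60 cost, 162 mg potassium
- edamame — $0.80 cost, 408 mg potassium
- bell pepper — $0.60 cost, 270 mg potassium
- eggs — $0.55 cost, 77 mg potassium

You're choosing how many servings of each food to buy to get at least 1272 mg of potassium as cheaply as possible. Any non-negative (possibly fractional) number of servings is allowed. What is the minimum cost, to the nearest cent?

$2.49

Cost per mg of potassium: edamame $0.0020, bell pepper $0.0022, peanut butter $0.0037, eggs $0.0071.
With no serving limits, use only edamame: 1272 mg / 408 mg = 3.118 servings × $0.80 = $2.49.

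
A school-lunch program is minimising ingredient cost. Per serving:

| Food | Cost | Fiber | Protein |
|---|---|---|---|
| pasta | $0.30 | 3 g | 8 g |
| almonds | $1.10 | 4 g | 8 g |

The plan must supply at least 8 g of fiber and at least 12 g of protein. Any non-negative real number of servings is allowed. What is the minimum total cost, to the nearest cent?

The cheapest plan sits at a corner of the feasible region — with two constraints it uses at most two foods.
pasta only: max(8/3, 12/8) = 2.667 servings → $0.80.
almonds only: max(8/4, 12/8) = 2 servings → $2.20.
pasta + almonds: the both-tight solution has a negative serving — not a feasible corner.
Cheapest feasible corner: $0.80.

$0.80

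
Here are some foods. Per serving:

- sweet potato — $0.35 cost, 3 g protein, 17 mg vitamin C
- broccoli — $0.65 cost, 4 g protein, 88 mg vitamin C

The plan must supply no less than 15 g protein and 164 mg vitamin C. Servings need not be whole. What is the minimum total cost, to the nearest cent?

For a min-cost LP with two ≥-constraints, a basic feasible solution has at most two positive variables.
sweet potato only: max(15/3, 164/17) = 9.647 servings → $3.38.
broccoli only: max(15/4, 164/88) = 3.75 servings → $2.44.
sweet potato + broccoli with both tight: 3.388 servings and 1.209 servings → $1.97.
Cheapest feasible corner: $1.97.

$1.97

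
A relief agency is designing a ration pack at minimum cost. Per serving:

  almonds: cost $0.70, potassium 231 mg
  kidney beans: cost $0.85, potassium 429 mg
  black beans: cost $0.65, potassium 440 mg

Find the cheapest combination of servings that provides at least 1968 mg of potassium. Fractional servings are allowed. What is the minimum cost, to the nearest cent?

Cost per mg of potassium: black beans $0.0015, kidney beans $0.0020, almonds $0.0030.
With no serving limits, use only black beans: 1968 mg / 440 mg = 4.473 servings × $0.65 = $2.91.

$2.91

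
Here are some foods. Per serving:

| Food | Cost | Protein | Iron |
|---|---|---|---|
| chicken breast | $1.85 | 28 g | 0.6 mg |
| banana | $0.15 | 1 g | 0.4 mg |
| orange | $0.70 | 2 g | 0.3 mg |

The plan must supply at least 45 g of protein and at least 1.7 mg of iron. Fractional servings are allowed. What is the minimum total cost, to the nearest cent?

$3.14

For a min-cost LP with two ≥-constraints, a basic feasible solution has at most two positive variables.
chicken breast only: max(45/28, 1.7/0.6) = 2.833 servings → $5.24.
banana only: max(45/1, 1.7/0.4) = 45 servings → $6.75.
orange only: max(45/2, 1.7/0.3) = 22.5 servings → $15.75.
chicken breast + banana with both tight: 1.538 servings and 1.943 servings → $3.14.
chicken breast + orange with both tight: 1.403 servings and 2.861 servings → $4.60.
banana + orange: intersection lies outside the first quadrant.
So the least-cost plan costs $3.14.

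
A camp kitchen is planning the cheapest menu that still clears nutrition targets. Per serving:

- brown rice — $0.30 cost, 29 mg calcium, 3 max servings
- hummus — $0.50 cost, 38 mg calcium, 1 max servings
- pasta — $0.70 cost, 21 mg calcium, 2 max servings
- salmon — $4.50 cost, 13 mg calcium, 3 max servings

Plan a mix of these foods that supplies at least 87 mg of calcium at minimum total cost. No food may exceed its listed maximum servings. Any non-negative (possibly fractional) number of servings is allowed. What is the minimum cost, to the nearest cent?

Cost per mg of calcium: brown rice $0.0103, hummus $0.0132, pasta $0.0333, salmon $0.3462.
Take 3 servings of brown rice: +87.0 mg calcium for $0.90 (total $0.90, still need 0.0 mg).
Filling from the cheapest source first is optimal under one linear minimum: $0.90.

$0.90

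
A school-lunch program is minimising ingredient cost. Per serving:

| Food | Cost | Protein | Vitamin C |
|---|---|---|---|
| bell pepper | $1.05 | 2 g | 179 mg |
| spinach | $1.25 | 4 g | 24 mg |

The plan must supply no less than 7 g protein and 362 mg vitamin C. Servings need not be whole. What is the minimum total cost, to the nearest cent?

$3.00

Two binding constraints pin down two serving amounts, so the optimal mix uses at most two foods. The candidates are each food alone (scaled to the tighter of protein/vitamin C) and each pair with both constraints tight.
bell pepper only: max(7/2, 362/179) = 3.5 servings → $3.67.
spinach only: max(7/4, 362/24) = 15.08 servings → $18.85.
bell pepper + spinach with both tight: 1.916 servings and 0.7919 servings → $3.00.
So the least-cost plan costs $3.00.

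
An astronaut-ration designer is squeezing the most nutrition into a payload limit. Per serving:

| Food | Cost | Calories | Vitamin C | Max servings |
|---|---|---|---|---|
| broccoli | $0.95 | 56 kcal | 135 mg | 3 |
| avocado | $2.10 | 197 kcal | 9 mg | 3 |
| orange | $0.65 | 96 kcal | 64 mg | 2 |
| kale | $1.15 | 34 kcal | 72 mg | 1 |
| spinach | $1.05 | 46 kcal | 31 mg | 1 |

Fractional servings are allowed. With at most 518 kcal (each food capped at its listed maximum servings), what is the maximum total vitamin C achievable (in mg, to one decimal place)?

Vitamin C per kcal: broccoli 2.411, kale 2.118, spinach 0.6739, orange 0.6667, avocado 0.04569.
Take 3 servings of broccoli: uses 168 kcal, +405.0 mg vitamin C (running total 405.0 mg).
Take 1 serving of kale: uses 34 kcal, +72.0 mg vitamin C (running total 477.0 mg).
Take 1 serving of spinach: uses 46 kcal, +31.0 mg vitamin C (running total 508.0 mg).
Take 2 servings of orange: uses 192 kcal, +128.0 mg vitamin C (running total 636.0 mg).
Take 0.3959 servings of avocado: uses 78 kcal, +3.6 mg vitamin C (running total 639.6 mg).
Filling greedily by vitamin C-per-kcal is optimal for one linear limit, giving 639.6 mg.

639.6 mg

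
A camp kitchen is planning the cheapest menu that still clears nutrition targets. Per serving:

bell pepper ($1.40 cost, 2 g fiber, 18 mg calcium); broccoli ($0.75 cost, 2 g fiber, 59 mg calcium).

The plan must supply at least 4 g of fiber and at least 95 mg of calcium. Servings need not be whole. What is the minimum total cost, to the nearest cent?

Compare the cost at each extreme point of the feasible region.
bell pepper only: max(4/2, 95/18) = 5.278 servings → $7.39.
broccoli only: max(4/2, 95/59) = 2 servings → $1.50.
bell pepper + broccoli with both tight: 0.561 servings and 1.439 servings → $1.86.
The minimum over all feasible corners is $1.50.

$1.50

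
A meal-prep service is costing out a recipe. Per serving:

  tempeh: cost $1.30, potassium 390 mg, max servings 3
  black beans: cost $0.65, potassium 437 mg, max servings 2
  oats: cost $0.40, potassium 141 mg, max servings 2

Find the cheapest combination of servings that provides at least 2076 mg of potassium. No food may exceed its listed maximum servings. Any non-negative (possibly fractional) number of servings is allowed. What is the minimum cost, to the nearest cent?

$5.17

Cost per mg of potassium: black beans $0.0015, oats $0.0028, tempeh $0.0033.
Take 2 servings of black beans: +874.0 mg potassium for $1.30 (total $1.30, still need 1202.0 mg).
Take 2 servings of oats: +282.0 mg potassium for $0.80 (total $2.10, still need 920.0 mg).
Take 2.359 servings of tempeh: +920.0 mg potassium for $3.07 (total $5.17, still need 0.0 mg).
Greedy by cheapest-per-mg is optimal for a single linear constraint, so the minimum cost is $5.17.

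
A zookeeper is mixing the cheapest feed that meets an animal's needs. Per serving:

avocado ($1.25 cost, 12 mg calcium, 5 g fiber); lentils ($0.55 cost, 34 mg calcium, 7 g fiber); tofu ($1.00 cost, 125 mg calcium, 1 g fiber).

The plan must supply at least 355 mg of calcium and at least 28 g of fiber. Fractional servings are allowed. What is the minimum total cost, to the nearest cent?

$3.88

Compare the cost at each extreme point of the feasible region.
avocado only: max(355/12, 28/5) = 29.58 servings → $36.98.
lentils only: max(355/34, 28/7) = 10.44 servings → $5.74.
tofu only: max(355/125, 28/1) = 28 servings → $28.00.
avocado + lentils: intersection lies outside the first quadrant.
avocado + tofu with both tight: 5.131 servings and 2.347 servings → $8.76.
lentils + tofu with both tight: 3.74 servings and 1.823 servings → $3.88.
Cheapest feasible corner: $3.88.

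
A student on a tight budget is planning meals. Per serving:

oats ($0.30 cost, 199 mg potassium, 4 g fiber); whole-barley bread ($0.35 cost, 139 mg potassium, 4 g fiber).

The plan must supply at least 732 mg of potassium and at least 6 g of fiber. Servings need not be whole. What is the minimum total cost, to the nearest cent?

$1.10

Minimising a linear cost over {potassium ≥ 732, fiber ≥ 6, servings ≥ 0} — the optimum is at a vertex, using one or two foods.
oats only: max(732/199, 6/4) = 3.678 servings → $1.10.
whole-barley bread only: max(732/139, 6/4) = 5.266 servings → $1.84.
oats + whole-barley bread: intersection lies outside the first quadrant.
So the least-cost plan costs $1.10.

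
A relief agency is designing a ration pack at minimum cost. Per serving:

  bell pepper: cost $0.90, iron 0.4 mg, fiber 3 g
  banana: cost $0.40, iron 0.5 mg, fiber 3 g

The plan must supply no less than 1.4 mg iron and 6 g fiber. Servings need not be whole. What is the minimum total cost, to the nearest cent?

bell pepper only: max(1.4/0.4, 6/3) = 3.5 servings → $3.15.
banana only: max(1.4/0.5, 6/3) = 2.8 servings → $1.12.
bell pepper + banana: intersection lies outside the first quadrant.
The minimum over all feasible corners is $1.12.

$1.12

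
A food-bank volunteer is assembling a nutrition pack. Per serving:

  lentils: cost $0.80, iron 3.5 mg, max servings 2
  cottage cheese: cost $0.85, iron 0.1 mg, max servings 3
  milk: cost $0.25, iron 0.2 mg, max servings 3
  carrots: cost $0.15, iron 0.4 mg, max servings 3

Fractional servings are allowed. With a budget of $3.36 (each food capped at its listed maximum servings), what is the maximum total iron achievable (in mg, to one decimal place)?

Iron per dollar: lentils 4.375, carrots 2.667, milk 0.8, cottage cheese 0.1176.
Take 2 servings of lentils: spends $1.60, +7.0 mg iron (running total 7.0 mg).
Take 3 servings of carrots: spends $0.45, +1.2 mg iron (running total 8.2 mg).
Take 3 servings of milk: spends $0.75, +0.6 mg iron (running total 8.8 mg).
Take 0.6588 servings of cottage cheese: spends $0.56, +0.1 mg iron (running total 8.9 mg).
Greedy by best ratio exhausts the cost allowance optimally: 8.9 mg.

8.9 mg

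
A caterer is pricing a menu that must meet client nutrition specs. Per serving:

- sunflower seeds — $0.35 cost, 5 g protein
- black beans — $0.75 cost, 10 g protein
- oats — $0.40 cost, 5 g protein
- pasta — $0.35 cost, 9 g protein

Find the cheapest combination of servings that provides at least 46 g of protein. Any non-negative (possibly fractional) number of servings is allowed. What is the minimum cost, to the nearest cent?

$1.79

Cost per g of protein: pasta $0.0389, sunflower seeds $0.0700, black beans $0.0750, oats $0.0800.
With no serving limits, use only pasta: 46 g / 9 g = 5.111 servings × $0.35 = $1.79.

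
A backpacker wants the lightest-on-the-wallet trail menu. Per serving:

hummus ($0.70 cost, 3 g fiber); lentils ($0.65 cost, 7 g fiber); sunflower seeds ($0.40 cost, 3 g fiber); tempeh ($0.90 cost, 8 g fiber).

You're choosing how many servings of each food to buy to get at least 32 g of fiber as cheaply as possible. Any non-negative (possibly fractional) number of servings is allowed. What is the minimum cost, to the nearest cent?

Cost per g of fiber: lentils $0.0929, tempeh $0.1125, sunflower seeds $0.1333, hummus $0.2333.
With no serving limits, use only lentils: 32 g / 7 g = 4.571 servings × $0.65 = $2.97.

$2.97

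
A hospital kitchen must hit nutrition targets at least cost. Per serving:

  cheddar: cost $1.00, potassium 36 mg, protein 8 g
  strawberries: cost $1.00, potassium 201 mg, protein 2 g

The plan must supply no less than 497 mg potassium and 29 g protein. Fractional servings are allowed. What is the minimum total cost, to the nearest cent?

With two linear requirements the optimum uses one or two foods; enumerate the corners.
cheddar only: max(497/36, 29/8) = 13.81 servings → $13.81.
strawberries only: max(497/201, 29/2) = 14.5 servings → $14.50.
cheddar + strawberries with both tight: 3.148 servings and 1.909 servings → $5.06.
Cheapest feasible corner: $5.06.

$5.06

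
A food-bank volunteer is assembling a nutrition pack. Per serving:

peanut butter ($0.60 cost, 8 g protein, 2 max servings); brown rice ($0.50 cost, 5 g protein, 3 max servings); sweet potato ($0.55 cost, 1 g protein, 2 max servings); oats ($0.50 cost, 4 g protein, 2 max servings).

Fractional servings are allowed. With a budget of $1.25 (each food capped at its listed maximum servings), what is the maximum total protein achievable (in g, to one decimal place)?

Protein per dollar: peanut butter 13.33, brown rice 10, oats 8, sweet potato 1.818.
Take 2 servings of peanut butter: spends $1.20, +16.0 g protein (running total 16.0 g).
Take 0.1 servings of brown rice: spends $0.05, +0.5 g protein (running total 16.5 g).
Filling greedily by protein-per-dollar is optimal for one linear limit, giving 16.5 g.

16.5 g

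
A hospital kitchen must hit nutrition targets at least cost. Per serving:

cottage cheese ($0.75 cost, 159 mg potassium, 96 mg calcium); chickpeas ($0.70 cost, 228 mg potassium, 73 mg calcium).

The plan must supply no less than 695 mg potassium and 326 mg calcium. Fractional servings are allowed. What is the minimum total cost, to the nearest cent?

$2.73

This is a tiny linear program; its minimum lies at a vertex of the feasible set. List the vertices and price them.
cottage cheese only: max(695/159, 326/96) = 4.371 servings → $3.28.
chickpeas only: max(695/228, 326/73) = 4.466 servings → $3.13.
cottage cheese + chickpeas with both tight: 2.295 servings and 1.448 servings → $2.73.
So the least-cost plan costs $2.73.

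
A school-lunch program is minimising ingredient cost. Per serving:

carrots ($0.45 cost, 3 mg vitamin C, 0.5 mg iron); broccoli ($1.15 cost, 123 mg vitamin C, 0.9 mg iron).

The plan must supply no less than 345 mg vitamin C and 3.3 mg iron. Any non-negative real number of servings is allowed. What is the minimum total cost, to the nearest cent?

For a min-cost LP with two ≥-constraints, a basic feasible solution has at most two positive variables.
carrots only: max(345/3, 3.3/0.5) = 115 servings → $51.75.
broccoli only: max(345/123, 3.3/0.9) = 3.667 servings → $4.22.
carrots + broccoli with both tight: 1.622 servings and 2.765 servings → $3.91.
So the least-cost plan costs $3.91.

$3.91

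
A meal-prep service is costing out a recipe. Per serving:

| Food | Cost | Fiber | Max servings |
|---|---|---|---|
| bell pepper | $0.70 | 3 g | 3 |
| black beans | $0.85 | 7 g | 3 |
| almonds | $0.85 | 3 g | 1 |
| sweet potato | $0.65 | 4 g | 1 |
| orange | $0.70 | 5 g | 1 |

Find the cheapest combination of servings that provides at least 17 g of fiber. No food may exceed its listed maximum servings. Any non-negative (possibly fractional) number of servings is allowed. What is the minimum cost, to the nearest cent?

Cost per g of fiber: black beans $0.1214, orange $0.1400, sweet potato $0.1625, bell pepper $0.2333, almonds $0.2833.
Take 2.429 servings of black beans: +17.0 g fiber for $2.06 (total $2.06, still need 0.0 g).
Greedy by cheapest-per-g is optimal for a single linear constraint, so the minimum cost is $2.06.

$2.06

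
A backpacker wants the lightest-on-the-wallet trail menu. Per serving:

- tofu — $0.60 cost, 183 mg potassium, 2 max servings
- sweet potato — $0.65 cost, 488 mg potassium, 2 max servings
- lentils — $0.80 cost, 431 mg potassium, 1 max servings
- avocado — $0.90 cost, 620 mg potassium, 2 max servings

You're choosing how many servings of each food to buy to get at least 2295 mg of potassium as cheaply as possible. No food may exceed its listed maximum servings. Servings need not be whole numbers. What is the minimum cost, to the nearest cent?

Cost per mg of potassium: sweet potato $0.0013, avocado $0.0015, lentils $0.0019, tofu $0.0033.
Take 2 servings of sweet potato: +976.0 mg potassium for $1.30 (total $1.30, still need 1319.0 mg).
Take 2 servings of avocado: +1240.0 mg potassium for $1.80 (total $3.10, still need 79.0 mg).
Take 0.1833 servings of lentils: +79.0 mg potassium for $0.15 (total $3.25, still need 0.0 mg).
Filling from the cheapest source first is optimal under one linear minimum: $3.25.

$3.25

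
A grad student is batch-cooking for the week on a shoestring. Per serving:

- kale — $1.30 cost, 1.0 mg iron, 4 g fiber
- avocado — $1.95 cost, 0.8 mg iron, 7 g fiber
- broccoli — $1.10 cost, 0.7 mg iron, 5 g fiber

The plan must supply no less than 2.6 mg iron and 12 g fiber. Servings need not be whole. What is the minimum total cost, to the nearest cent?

$3.52

An LP optimum is at a vertex; with two nutrient constraints at most two foods are used. Check each candidate.
kale only: max(2.6/1.0, 12/4) = 3 servings → $3.90.
avocado only: max(2.6/0.8, 12/7) = 3.25 servings → $6.34.
broccoli only: max(2.6/0.7, 12/5) = 3.714 servings → $4.09.
kale + avocado with both tight: 2.263 servings and 0.4211 servings → $3.76.
kale + broccoli with both tight: 2.091 servings and 0.7273 servings → $3.52.
avocado + broccoli: the both-tight solution has a negative serving — not a feasible corner.
The minimum over all feasible corners is $3.52.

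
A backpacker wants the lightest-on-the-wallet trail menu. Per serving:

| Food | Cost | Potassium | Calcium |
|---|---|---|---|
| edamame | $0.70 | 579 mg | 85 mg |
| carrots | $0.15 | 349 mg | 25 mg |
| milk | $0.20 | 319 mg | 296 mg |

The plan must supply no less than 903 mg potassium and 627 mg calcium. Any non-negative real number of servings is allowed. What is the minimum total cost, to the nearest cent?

$0.52

Check every corner: each single food scaled to meet both minima, and each pair solved so both constraints bind.
edamame only: max(903/579, 627/85) = 7.376 servings → $5.16.
carrots only: max(903/349, 627/25) = 25.08 servings → $3.76.
milk only: max(903/319, 627/296) = 2.831 servings → $0.57.
edamame + carrots with both targets exact would need a negative amount; discard.
edamame + milk with both tight: 0.4663 servings and 1.984 servings → $0.72.
carrots + milk with both tight: 0.7057 servings and 2.059 servings → $0.52.
Cheapest feasible corner: $0.52.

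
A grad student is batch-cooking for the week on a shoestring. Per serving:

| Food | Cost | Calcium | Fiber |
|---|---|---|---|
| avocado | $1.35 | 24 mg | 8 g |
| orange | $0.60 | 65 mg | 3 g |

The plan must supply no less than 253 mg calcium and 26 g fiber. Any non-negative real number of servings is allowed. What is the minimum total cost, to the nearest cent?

$4.68

An LP optimum is at a vertex; with two nutrient constraints at most two foods are used. Check each candidate.
avocado only: max(253/24, 26/8) = 10.54 servings → $14.23.
orange only: max(253/65, 26/3) = 8.667 servings → $5.20.
avocado + orange with both tight: 2.078 servings and 3.125 servings → $4.68.
Cheapest feasible corner: $4.68.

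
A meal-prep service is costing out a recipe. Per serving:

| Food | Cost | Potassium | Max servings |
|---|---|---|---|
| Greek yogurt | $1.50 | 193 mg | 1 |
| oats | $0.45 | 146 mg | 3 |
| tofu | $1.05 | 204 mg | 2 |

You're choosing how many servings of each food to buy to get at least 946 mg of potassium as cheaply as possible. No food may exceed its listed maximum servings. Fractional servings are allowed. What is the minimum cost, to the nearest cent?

Cost per mg of potassium: oats $0.0031, tofu $0.0051, Greek yogurt $0.0078.
Take 3 servings of oats: +438.0 mg potassium for $1.35 (total $1.35, still need 508.0 mg).
Take 2 servings of tofu: +408.0 mg potassium for $2.10 (total $3.45, still need 100.0 mg).
Take 0.5181 servings of Greek yogurt: +100.0 mg potassium for $0.78 (total $4.23, still need 0.0 mg).
Greedy by cheapest-per-mg is optimal for a single linear constraint, so the minimum cost is $4.23.

$4.23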